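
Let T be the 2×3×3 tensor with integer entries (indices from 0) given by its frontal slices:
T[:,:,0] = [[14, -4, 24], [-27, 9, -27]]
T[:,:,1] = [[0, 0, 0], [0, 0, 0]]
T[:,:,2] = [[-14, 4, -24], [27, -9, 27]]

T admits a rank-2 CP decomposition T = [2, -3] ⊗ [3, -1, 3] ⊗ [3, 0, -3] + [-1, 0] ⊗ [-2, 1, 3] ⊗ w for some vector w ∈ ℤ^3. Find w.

w = [-2, 0, 2]

Subtract the known terms from T to get the rank-1 residual R = [-1, 0] ⊗ [-2, 1, 3] ⊗ w, so R[i,j,k] = a[i]·b[j]·w[k]. Pick indices with nonzero a[0]·b[0] = (-1)·(-2) = 2. Only the fibre through (0,0,·) is needed: R[0,0,:] = T[0,0,:] − Σₗ aₗ[0]bₗ[0]cₗ = [14, 0, -14] − (2)·(3)·[3, 0, -3] = [-4, 0, 4]. Then w[k] = R[0,0,k] / 2 for each k, giving w = [-4, 0, 4] / 2 = [-2, 0, 2].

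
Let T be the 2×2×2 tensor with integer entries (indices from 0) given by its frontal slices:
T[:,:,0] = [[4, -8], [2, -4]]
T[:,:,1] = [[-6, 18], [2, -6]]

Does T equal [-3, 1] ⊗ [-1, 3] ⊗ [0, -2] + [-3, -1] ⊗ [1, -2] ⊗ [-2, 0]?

Reconstruct entry (0,0,0) from the claimed factors: Σₗ aₗ[0]bₗ[0]cₗ[0] = (-3)·(-1)·(0) + (-3)·(1)·(-2) = 6, but T[0,0,0] = 4. The claim is false.

No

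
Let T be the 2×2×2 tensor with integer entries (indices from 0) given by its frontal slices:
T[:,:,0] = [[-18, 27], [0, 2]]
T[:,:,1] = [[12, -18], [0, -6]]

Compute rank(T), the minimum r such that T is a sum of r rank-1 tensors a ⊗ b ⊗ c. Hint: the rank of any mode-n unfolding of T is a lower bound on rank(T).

2

Lower bound: the mode-2 unfolding of T (rows indexed by j, columns by (i,k) = (0,0), (0,1), (1,0), (1,1)) is [[-18, 12, 0, 0], [27, -18, 2, -6]].
There the 2×2 minor on rows j ∈ {0, 1}, columns (i,k) ∈ {(0,0), (1,0)} is det [[-18, 0], [27, 2]] = -36 ≠ 0, so this unfolding has rank ≥ 2; CP rank is at least every unfolding rank, so rank(T) ≥ 2. (Unfolding ranks only ever bound the CP rank from below — rank(T) can be strictly larger than all of them — so the matching upper bound has to come from an explicit 2-term decomposition.)
Upper bound — finding two terms. Write S_k = T[:,:,k] for the frontal slices: S₀ = [[-18, 27], [0, 2]], S₁ = [[12, -18], [0, -6]].
If T = a₁ ⊗ b₁ ⊗ c₁ + a₂ ⊗ b₂ ⊗ c₂ then each S_k = c₁[k]·a₁b₁ᵀ + c₂[k]·a₂b₂ᵀ. S₀ and S₁ are linearly independent, so a₁b₁ᵀ and a₂b₂ᵀ must span the same plane of matrices: they are the rank-1 matrices of the form x·S₀ + y·S₁.
det(x·S₀ + y·S₁) is −36·x² + 132·xy − 72·y² = (-12)·(x − 3·y)(3·x − 2·y), vanishing at (x:y) = (3:1) and (2:3).
M₁ = 3·S₀ + S₁ = [[-42, 63], [0, 0]] = (-21)·[1, 0][2, -3]ᵀ and M₂ = 2·S₀ + 3·S₁ = [[0, 0], [0, -14]] = (-14)·[0, 1][0, 1]ᵀ, so take a₁ = [1, 0], b₁ = [2, -3], a₂ = [0, 1], b₂ = [0, 1].
Each slice is an integer combination of E₁ = a₁b₁ᵀ and E₂ = a₂b₂ᵀ: S₀ = −9·E₁ + 2·E₂, S₁ = 6·E₁ − 6·E₂; reading off coefficients, c₁ = [-9, 6] and c₂ = [2, -6].
Hence T = [1, 0] ⊗ [2, -3] ⊗ [-9, 6] + [0, 1] ⊗ [0, 1] ⊗ [2, -6], so rank(T) ≤ 2.
These bounds meet, so rank(T) = 2.
Check entry T[1,0,1] = 0: (0)·(2)·(6) + (1)·(0)·(-6) = 0.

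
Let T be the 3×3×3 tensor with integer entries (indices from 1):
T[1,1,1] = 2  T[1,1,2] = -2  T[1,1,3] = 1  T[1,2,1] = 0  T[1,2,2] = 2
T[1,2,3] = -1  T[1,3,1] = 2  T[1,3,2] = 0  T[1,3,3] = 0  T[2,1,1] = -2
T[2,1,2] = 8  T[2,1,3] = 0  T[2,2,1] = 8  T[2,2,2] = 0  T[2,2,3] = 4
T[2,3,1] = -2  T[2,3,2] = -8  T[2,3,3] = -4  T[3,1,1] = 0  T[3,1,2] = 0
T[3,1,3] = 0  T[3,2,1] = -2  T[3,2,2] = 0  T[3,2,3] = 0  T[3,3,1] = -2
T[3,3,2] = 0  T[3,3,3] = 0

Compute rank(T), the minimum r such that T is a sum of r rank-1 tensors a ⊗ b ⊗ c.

Lower bound: the mode-1 unfolding of T (rows indexed by i, columns by (j,k) = (1,1), (1,2), (1,3), (2,1), (2,2), (2,3), (3,1), (3,2), (3,3)) is [[2, -2, 1, 0, 2, -1, 2, 0, 0], [-2, 8, 0, 8, 0, 4, -2, -8, -4], [0, 0, 0, -2, 0, 0, -2, 0, 0]].
There the 3×3 minor on rows i ∈ {1, 2, 3}, columns (j,k) ∈ {(1,1), (1,2), (2,1)} is det [[2, -2, 0], [-2, 8, 8], [0, 0, -2]] = -24 ≠ 0, so this unfolding has rank ≥ 3; CP rank is at least every unfolding rank, so rank(T) ≥ 3. (This is only a lower bound: in general the CP rank may exceed every unfolding rank, so we still need to exhibit 3 rank-1 terms summing to T.)
Upper bound: T is a sum of 3 rank-1 terms, T = [0, 1, 0] ⊗ [1, 1, -2] ⊗ [2, 4, 2] + [1, -2, 0] ⊗ [1, -1, 0] ⊗ [2, -2, 1] + [1, 1, -1] ⊗ [0, 1, 1] ⊗ [2, 0, 0] (one valid choice — decompositions are not unique — normalised so each a, b is primitive with positive first nonzero entry; check it by expanding all entries), so rank(T) ≤ 3.
These bounds meet, so rank(T) = 3.

3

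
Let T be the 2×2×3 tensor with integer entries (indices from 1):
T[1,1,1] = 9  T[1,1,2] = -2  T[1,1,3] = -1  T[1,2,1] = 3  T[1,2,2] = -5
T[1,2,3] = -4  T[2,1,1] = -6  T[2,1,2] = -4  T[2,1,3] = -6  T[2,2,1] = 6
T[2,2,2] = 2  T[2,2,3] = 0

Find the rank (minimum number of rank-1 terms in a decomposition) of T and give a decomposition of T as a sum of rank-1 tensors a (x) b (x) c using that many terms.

Lower bound: the mode-3 unfolding of T (rows indexed by k, columns by (i,j) = (1,1), (1,2), (2,1), (2,2)) is [[9, 3, -6, 6], [-2, -5, -4, 2], [-1, -4, -6, 0]].
There the 3×3 minor on rows k ∈ {1, 2, 3}, columns (i,j) ∈ {(1,1), (1,2), (2,1)} is det [[9, 3, -6], [-2, -5, -4], [-1, -4, -6]] = 84 ≠ 0, so this unfolding has rank ≥ 3; CP rank is at least every unfolding rank, so rank(T) ≥ 3. (This is only a lower bound: in general the CP rank may exceed every unfolding rank, so we still need to exhibit 3 rank-1 terms summing to T.)
Upper bound: T is a sum of 3 rank-1 terms, T = (1, -2) (x) (2, -1) (x) (2, 1, 1) + (1, 0) (x) (1, 1) (x) (4, -4, -2) + (1, 2) (x) (1, 1) (x) (1, 0, -1) (written with every a and b primitive with positive leading entry and the scale carried by c; CP decompositions are not unique, and this one is verified by expanding entrywise), so rank(T) ≤ 3.
These bounds meet, so rank(T) = 3.

rank(T) = 3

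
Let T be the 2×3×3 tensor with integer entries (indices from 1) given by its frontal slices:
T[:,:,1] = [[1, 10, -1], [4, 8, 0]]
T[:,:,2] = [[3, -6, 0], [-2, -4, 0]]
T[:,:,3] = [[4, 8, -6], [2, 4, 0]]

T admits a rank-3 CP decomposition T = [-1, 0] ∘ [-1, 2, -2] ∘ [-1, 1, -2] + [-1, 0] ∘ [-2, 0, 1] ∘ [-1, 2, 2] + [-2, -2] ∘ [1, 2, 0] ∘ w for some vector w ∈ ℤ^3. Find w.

w = [-2, 1, -1]

Subtract the known terms from T to get the rank-1 residual R = [-2, -2] ∘ [1, 2, 0] ∘ w, so R[i,j,k] = a[i]·b[j]·w[k]. Pick indices with nonzero a[1]·b[1] = (-2)·(1) = -2. Only the fibre through (1,1,·) is needed: R[1,1,:] = T[1,1,:] − Σₗ aₗ[1]bₗ[1]cₗ = [1, 3, 4] − (-1)·(-1)·[-1, 1, -2] − (-1)·(-2)·[-1, 2, 2] = [4, -2, 2]. Then w[k] = R[1,1,k] / -2 for each k, giving w = [4, -2, 2] / -2 = [-2, 1, -1].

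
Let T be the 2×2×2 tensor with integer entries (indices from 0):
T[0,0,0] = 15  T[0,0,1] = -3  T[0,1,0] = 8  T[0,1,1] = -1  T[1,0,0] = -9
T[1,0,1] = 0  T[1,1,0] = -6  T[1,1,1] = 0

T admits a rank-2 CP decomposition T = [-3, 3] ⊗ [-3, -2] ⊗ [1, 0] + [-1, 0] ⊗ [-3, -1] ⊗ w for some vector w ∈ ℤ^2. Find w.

Subtract the known terms from T to get the rank-1 residual R = [-1, 0] ⊗ [-3, -1] ⊗ w, so R[i,j,k] = a[i]·b[j]·w[k]. Pick indices with nonzero a[0]·b[0] = (-1)·(-3) = 3. Only the fibre through (0,0,·) is needed: R[0,0,:] = T[0,0,:] − Σₗ aₗ[0]bₗ[0]cₗ = [15, -3] − (-3)·(-3)·[1, 0] = [6, -3]. Then w[k] = R[0,0,k] / 3 for each k, giving w = [6, -3] / 3 = [2, -1].

w = [2, -1]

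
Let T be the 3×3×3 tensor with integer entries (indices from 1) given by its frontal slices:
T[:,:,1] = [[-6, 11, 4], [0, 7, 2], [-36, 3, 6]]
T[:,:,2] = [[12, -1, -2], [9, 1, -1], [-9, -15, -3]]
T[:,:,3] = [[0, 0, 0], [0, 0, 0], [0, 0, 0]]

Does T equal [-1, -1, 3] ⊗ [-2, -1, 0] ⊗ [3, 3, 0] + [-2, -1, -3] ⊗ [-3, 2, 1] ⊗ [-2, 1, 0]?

Reconstruct entrywise from the claimed factors. For example, T[2,2,3] = 0 and Σₗ aₗ[2]bₗ[2]cₗ[3] = (-1)·(-1)·(0) + (-1)·(2)·(0) = 0; checking all 27 entries, every one matches. The claim holds.

Yes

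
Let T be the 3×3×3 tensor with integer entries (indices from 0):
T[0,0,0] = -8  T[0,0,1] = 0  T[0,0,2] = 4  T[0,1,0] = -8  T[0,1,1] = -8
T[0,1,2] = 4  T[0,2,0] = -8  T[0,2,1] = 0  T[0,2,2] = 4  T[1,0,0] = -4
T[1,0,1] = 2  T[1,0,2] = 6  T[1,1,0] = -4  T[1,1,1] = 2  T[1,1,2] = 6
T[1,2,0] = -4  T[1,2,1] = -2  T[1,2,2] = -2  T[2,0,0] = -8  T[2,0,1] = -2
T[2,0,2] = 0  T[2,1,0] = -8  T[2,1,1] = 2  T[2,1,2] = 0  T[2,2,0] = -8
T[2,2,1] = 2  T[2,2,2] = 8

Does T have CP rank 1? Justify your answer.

The mode-3 unfolding of T (rows indexed by k, columns by (i,j) = (0,0), (0,1), (0,2), (1,0), (1,1), (1,2), (2,0), (2,1), (2,2)) is [[-8, -8, -8, -4, -4, -4, -8, -8, -8], [0, -8, 0, 2, 2, -2, -2, 2, 2], [4, 4, 4, 6, 6, -2, 0, 0, 8]].
There the 3×3 minor on rows k ∈ {0, 1, 2}, columns (i,j) ∈ {(0,0), (0,1), (1,0)} is det [[-8, -8, -4], [0, -8, 2], [4, 4, 6]] = 256 ≠ 0, so this unfolding has rank ≥ 3; CP rank is at least every unfolding rank, so rank(T) ≥ 3.
In particular rank(T) ≥ 3 > 1, so T is not rank-1.

No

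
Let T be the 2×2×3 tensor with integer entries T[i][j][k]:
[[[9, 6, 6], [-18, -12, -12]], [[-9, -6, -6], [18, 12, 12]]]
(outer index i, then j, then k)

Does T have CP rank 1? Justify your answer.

If T = a ⊗ b ⊗ c then every fibre of T is a multiple of the corresponding factor, so read the factors off the fibres through the nonzero entry T[0,0,0] = 9.
The mode-1 fibre T[:,0,0] = [9, -9] gives a = (1, -1) (primitive direction); the mode-2 fibre T[0,:,0] = [9, -18] gives b = (1, -2); then c[k] = T[0,0,k] / (a[0]·b[0]) = [9, 6, 6] / 1 = (9, 6, 6).
Expanding (1, -1) ⊗ (1, -2) ⊗ (9, 6, 6) reproduces all 12 entries of T, so T = (1, -1) ⊗ (1, -2) ⊗ (9, 6, 6) and rank(T) ≤ 1.
Equivalently every frontal slice T[:,:,k] is c[k] times the rank-1 matrix (1, -1) ⊗ (1, -2). So T has rank 1 (it is nonzero).

Yes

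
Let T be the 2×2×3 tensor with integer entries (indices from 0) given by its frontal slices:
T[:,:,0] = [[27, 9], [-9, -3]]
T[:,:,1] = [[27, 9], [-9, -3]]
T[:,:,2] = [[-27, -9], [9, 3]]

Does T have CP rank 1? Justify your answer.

Yes

If T = a ∘ b ∘ c then every fibre of T is a multiple of the corresponding factor, so read the factors off the fibres through the nonzero entry T[0,0,0] = 27.
The mode-1 fibre T[:,0,0] = [27, -9] gives a = [3, -1] (primitive direction); the mode-2 fibre T[0,:,0] = [27, 9] gives b = [3, 1]; then c[k] = T[0,0,k] / (a[0]·b[0]) = [27, 27, -27] / 9 = [3, 3, -3].
Expanding [3, -1] ∘ [3, 1] ∘ [3, 3, -3] reproduces all 12 entries of T, so T = [3, -1] ∘ [3, 1] ∘ [3, 3, -3] and rank(T) ≤ 1.
Equivalently every frontal slice T[:,:,k] is c[k] times the rank-1 matrix [3, -1] ∘ [3, 1]. So T has rank 1 (it is nonzero).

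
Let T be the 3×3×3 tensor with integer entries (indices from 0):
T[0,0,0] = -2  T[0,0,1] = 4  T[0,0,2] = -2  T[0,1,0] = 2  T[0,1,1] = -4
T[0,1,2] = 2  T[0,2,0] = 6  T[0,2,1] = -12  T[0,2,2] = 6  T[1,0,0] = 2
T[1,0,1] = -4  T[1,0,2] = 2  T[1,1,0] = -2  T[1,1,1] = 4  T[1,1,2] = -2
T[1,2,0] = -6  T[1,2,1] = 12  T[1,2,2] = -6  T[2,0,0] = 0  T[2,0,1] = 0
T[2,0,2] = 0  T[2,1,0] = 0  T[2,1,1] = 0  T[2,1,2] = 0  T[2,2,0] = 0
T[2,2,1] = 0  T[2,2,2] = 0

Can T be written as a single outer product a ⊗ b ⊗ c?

Yes

If T = a ⊗ b ⊗ c then every fibre of T is a multiple of the corresponding factor, so read the factors off the fibres through the nonzero entry T[0,0,0] = -2.
The mode-1 fibre T[:,0,0] = [-2, 2, 0] gives a = [1, -1, 0] (primitive direction); the mode-2 fibre T[0,:,0] = [-2, 2, 6] gives b = [1, -1, -3]; then c[k] = T[0,0,k] / (a[0]·b[0]) = [-2, 4, -2] / 1 = [-2, 4, -2].
Expanding [1, -1, 0] ⊗ [1, -1, -3] ⊗ [-2, 4, -2] reproduces all 27 entries of T, so T = [1, -1, 0] ⊗ [1, -1, -3] ⊗ [-2, 4, -2] and rank(T) ≤ 1.
Equivalently every frontal slice T[:,:,k] is c[k] times the rank-1 matrix [1, -1, 0] ⊗ [1, -1, -3]. So T has rank 1 (it is nonzero).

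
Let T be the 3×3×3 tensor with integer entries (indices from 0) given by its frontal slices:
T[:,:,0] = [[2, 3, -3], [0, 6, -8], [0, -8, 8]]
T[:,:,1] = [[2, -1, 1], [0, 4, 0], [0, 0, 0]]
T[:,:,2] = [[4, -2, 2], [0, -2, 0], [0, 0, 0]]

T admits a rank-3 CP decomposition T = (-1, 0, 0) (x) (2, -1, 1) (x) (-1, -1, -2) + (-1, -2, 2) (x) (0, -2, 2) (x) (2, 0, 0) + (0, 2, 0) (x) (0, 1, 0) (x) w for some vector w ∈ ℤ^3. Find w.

w = (-1, 2, -1)

Subtract the known terms from T to get the rank-1 residual R = (0, 2, 0) (x) (0, 1, 0) (x) w, so R[i,j,k] = a[i]·b[j]·w[k]. Pick indices with nonzero a[1]·b[1] = (2)·(1) = 2. Only the fibre through (1,1,·) is needed: R[1,1,:] = T[1,1,:] − Σₗ aₗ[1]bₗ[1]cₗ = [6, 4, -2] − (0)·(-1)·(-1, -1, -2) − (-2)·(-2)·(2, 0, 0) = [-2, 4, -2]. Then w[k] = R[1,1,k] / 2 for each k, giving w = [-2, 4, -2] / 2 = (-1, 2, -1).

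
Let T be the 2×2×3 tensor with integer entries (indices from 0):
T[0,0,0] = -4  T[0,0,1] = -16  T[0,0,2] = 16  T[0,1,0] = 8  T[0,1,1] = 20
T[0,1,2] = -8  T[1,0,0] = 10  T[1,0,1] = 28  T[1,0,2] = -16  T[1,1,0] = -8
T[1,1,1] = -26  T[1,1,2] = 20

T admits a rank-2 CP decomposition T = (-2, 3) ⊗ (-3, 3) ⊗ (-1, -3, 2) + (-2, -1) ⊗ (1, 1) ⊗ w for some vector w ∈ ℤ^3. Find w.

w = (-1, -1, -2)

Subtract the known terms from T to get the rank-1 residual R = (-2, -1) ⊗ (1, 1) ⊗ w, so R[i,j,k] = a[i]·b[j]·w[k]. Pick indices with nonzero a[0]·b[0] = (-2)·(1) = -2. Only the fibre through (0,0,·) is needed: R[0,0,:] = T[0,0,:] − Σₗ aₗ[0]bₗ[0]cₗ = [-4, -16, 16] − (-2)·(-3)·(-1, -3, 2) = [2, 2, 4]. Then w[k] = R[0,0,k] / -2 for each k, giving w = [2, 2, 4] / -2 = (-1, -1, -2).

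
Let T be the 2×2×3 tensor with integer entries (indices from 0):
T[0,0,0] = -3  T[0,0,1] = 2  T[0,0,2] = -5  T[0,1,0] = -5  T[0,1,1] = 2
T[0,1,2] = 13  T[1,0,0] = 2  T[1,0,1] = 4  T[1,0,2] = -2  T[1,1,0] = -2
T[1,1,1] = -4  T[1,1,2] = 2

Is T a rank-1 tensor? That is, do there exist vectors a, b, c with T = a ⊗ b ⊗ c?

The mode-3 unfolding of T (rows indexed by k, columns by (i,j) = (0,0), (0,1), (1,0), (1,1)) is [[-3, -5, 2, -2], [2, 2, 4, -4], [-5, 13, -2, 2]].
There the 3×3 minor on rows k ∈ {0, 1, 2}, columns (i,j) ∈ {(0,0), (0,1), (1,0)} is det [[-3, -5, 2], [2, 2, 4], [-5, 13, -2]] = 320 ≠ 0, so this unfolding has rank ≥ 3; CP rank is at least every unfolding rank, so rank(T) ≥ 3.
In particular rank(T) ≥ 3 > 1, so T is not rank-1.

No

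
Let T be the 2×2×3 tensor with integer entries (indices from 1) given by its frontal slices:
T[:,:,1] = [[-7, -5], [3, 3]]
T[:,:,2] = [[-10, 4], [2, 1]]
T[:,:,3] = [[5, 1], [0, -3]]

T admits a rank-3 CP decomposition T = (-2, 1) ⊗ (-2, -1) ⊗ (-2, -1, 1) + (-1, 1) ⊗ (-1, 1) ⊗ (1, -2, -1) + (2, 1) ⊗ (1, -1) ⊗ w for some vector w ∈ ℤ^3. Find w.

Subtract the known terms from T to get the rank-1 residual R = (2, 1) ⊗ (1, -1) ⊗ w, so R[i,j,k] = a[i]·b[j]·w[k]. Pick indices with nonzero a[1]·b[1] = (2)·(1) = 2. Only the fibre through (1,1,·) is needed: R[1,1,:] = T[1,1,:] − Σₗ aₗ[1]bₗ[1]cₗ = [-7, -10, 5] − (-2)·(-2)·(-2, -1, 1) − (-1)·(-1)·(1, -2, -1) = [0, -4, 2]. Then w[k] = R[1,1,k] / 2 for each k, giving w = [0, -4, 2] / 2 = (0, -2, 1).

w = (0, -2, 1)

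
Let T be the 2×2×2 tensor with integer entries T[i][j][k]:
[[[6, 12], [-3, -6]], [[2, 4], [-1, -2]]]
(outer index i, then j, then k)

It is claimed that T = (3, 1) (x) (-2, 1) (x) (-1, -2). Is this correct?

Reconstruct entrywise from the claimed factors. For example, T[0,1,0] = -3 and Σₗ aₗ[0]bₗ[1]cₗ[0] = (3)·(1)·(-1) = -3; checking all 8 entries, every one matches. The claim holds.

Yes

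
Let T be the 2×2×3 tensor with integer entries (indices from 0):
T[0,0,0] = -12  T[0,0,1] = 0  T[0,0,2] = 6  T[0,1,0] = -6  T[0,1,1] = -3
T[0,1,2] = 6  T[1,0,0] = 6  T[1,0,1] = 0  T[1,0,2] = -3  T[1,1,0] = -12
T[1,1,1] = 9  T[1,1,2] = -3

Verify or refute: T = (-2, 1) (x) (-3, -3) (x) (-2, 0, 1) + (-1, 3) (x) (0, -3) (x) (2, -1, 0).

Yes

Reconstruct entrywise from the claimed factors. For example, T[1,1,1] = 9 and Σₗ aₗ[1]bₗ[1]cₗ[1] = (1)·(-3)·(0) + (3)·(-3)·(-1) = 9; checking all 12 entries, every one matches. The claim holds.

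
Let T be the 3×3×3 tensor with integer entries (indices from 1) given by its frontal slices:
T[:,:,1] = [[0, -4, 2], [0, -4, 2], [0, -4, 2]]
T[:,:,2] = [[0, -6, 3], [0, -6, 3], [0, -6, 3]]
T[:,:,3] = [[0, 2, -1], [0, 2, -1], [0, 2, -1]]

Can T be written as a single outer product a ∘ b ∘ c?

Yes

If T = a ∘ b ∘ c then every fibre of T is a multiple of the corresponding factor, so read the factors off the fibres through the nonzero entry T[1,2,1] = -4.
The mode-1 fibre T[:,2,1] = [-4, -4, -4] gives a = [1, 1, 1] (primitive direction); the mode-2 fibre T[1,:,1] = [0, -4, 2] gives b = [0, 2, -1]; then c[k] = T[1,2,k] / (a[1]·b[2]) = [-4, -6, 2] / 2 = [-2, -3, 1].
Expanding [1, 1, 1] ∘ [0, 2, -1] ∘ [-2, -3, 1] reproduces all 27 entries of T, so T = [1, 1, 1] ∘ [0, 2, -1] ∘ [-2, -3, 1] and rank(T) ≤ 1.
Equivalently every frontal slice T[:,:,k] is c[k] times the rank-1 matrix [1, 1, 1] ∘ [0, 2, -1]. So T has rank 1 (it is nonzero).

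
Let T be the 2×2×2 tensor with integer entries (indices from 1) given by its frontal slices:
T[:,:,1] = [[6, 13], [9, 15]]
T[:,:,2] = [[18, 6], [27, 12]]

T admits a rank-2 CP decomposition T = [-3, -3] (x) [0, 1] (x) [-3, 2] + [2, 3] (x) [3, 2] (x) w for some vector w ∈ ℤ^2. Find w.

w = [1, 3]

Subtract the known terms from T to get the rank-1 residual R = [2, 3] (x) [3, 2] (x) w, so R[i,j,k] = a[i]·b[j]·w[k]. Pick indices with nonzero a[1]·b[1] = (2)·(3) = 6. Only the fibre through (1,1,·) is needed: R[1,1,:] = T[1,1,:] − Σₗ aₗ[1]bₗ[1]cₗ = [6, 18] − (-3)·(0)·[-3, 2] = [6, 18]. Then w[k] = R[1,1,k] / 6 for each k, giving w = [6, 18] / 6 = [1, 3].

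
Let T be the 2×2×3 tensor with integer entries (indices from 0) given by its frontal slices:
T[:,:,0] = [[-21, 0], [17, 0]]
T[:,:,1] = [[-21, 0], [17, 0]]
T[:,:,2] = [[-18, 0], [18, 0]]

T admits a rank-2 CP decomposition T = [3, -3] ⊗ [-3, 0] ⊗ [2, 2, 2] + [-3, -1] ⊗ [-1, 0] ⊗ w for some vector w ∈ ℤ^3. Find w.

Subtract the known terms from T to get the rank-1 residual R = [-3, -1] ⊗ [-1, 0] ⊗ w, so R[i,j,k] = a[i]·b[j]·w[k]. Pick indices with nonzero a[0]·b[0] = (-3)·(-1) = 3. Only the fibre through (0,0,·) is needed: R[0,0,:] = T[0,0,:] − Σₗ aₗ[0]bₗ[0]cₗ = [-21, -21, -18] − (3)·(-3)·[2, 2, 2] = [-3, -3, 0]. Then w[k] = R[0,0,k] / 3 for each k, giving w = [-3, -3, 0] / 3 = [-1, -1, 0].

w = [-1, -1, 0]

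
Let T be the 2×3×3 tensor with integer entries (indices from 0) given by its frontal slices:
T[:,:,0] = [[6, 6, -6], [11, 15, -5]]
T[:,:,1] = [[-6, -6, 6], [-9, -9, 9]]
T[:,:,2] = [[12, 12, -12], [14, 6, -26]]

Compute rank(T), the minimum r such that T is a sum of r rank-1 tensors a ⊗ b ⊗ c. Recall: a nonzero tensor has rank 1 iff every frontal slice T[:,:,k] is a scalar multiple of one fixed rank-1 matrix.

2

Lower bound: in the mode-3 unfolding of T (rows indexed by k, columns by (i,j)) the 2×2 minor on rows k ∈ {0, 1}, columns (i,j) ∈ {(0,0), (1,0)} is det [[6, 11], [-6, -9]] = 12 ≠ 0, so that unfolding has rank ≥ 2 and hence rank(T) ≥ 2 (CP rank is at least every unfolding rank, though it can be larger).
Upper bound: with S_k = T[:,:,k], the two rank-1 terms a₁b₁ᵀ, a₂b₂ᵀ are the rank-1 members of the pencil x·S₀ + y·S₁.
The 2×2 minor of x·S₀ + y·S₁ on rows {0,1}, columns {0,1} is 24·x² − 24·xy = 24·(x − y)(x), vanishing at (x:y) = (1:1) and (0:1).
M₁ = S₀ + S₁ = [[0, 0, 0], [2, 6, 4]] = 2·[0, 1][1, 3, 2]ᵀ and M₂ = S₁ = [[-6, -6, 6], [-9, -9, 9]] = (-3)·[2, 3][1, 1, -1]ᵀ, so take a₁ = [0, 1], b₁ = [1, 3, 2], a₂ = [2, 3], b₂ = [1, 1, -1].
Each slice is an integer combination of E₁ = a₁b₁ᵀ and E₂ = a₂b₂ᵀ: S₀ = 2·E₁ + 3·E₂, S₁ = −3·E₂, S₂ = −4·E₁ + 6·E₂; reading off coefficients, c₁ = [2, 0, -4] and c₂ = [3, -3, 6].
Hence T = [0, 1] ⊗ [1, 3, 2] ⊗ [2, 0, -4] + [2, 3] ⊗ [1, 1, -1] ⊗ [3, -3, 6], so rank(T) ≤ 2.
These bounds meet, so rank(T) = 2.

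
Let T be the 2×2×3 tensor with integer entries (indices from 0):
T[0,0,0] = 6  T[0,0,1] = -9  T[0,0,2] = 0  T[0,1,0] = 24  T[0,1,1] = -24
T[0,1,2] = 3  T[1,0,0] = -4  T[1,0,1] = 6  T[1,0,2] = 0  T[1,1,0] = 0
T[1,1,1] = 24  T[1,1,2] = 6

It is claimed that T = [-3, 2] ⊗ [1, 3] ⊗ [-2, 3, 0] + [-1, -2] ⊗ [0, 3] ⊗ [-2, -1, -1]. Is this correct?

Yes

Reconstruct entrywise from the claimed factors. For example, T[0,1,2] = 3 and Σₗ aₗ[0]bₗ[1]cₗ[2] = (-3)·(3)·(0) + (-1)·(3)·(-1) = 3; checking all 12 entries, every one matches. The claim holds.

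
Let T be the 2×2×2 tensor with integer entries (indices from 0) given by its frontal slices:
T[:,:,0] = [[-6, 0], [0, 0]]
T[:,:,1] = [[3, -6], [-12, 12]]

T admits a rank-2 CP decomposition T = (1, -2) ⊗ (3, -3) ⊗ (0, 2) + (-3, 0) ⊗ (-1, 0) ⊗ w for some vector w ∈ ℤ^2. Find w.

w = (-2, -1)

Subtract the known terms from T to get the rank-1 residual R = (-3, 0) ⊗ (-1, 0) ⊗ w, so R[i,j,k] = a[i]·b[j]·w[k]. Pick indices with nonzero a[0]·b[0] = (-3)·(-1) = 3. Only the fibre through (0,0,·) is needed: R[0,0,:] = T[0,0,:] − Σₗ aₗ[0]bₗ[0]cₗ = [-6, 3] − (1)·(3)·(0, 2) = [-6, -3]. Then w[k] = R[0,0,k] / 3 for each k, giving w = [-6, -3] / 3 = (-2, -1).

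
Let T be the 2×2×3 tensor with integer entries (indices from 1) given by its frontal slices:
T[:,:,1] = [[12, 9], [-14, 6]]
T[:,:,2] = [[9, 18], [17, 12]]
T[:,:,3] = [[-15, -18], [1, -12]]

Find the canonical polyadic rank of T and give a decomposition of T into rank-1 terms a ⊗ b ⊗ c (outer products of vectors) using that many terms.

rank(T) = 2

Lower bound: the mode-2 unfolding of T (rows indexed by j, columns by (i,k) = (1,1), (1,2), (1,3), (2,1), (2,2), (2,3)) is [[12, 9, -15, -14, 17, 1], [9, 18, -18, 6, 12, -12]].
There the 2×2 minor on rows j ∈ {1, 2}, columns (i,k) ∈ {(1,1), (1,2)} is det [[12, 9], [9, 18]] = 135 ≠ 0, so this unfolding has rank ≥ 2; CP rank is at least every unfolding rank, so rank(T) ≥ 2. (Flattening ranks never certify an upper bound on CP rank; for that we must actually write T with 2 rank-1 terms.)
Upper bound — finding two terms. Write S_k = T[:,:,k] for the frontal slices: S₁ = [[12, 9], [-14, 6]], S₂ = [[9, 18], [17, 12]], S₃ = [[-15, -18], [1, -12]].
If T = a₁ ⊗ b₁ ⊗ c₁ + a₂ ⊗ b₂ ⊗ c₂ then each S_k = c₁[k]·a₁b₁ᵀ + c₂[k]·a₂b₂ᵀ. S₁ and S₂ are linearly independent, so a₁b₁ᵀ and a₂b₂ᵀ must span the same plane of matrices: they are the rank-1 matrices of the form x·S₁ + y·S₂.
det(x·S₁ + y·S₂) is 198·x² + 297·xy − 198·y² = 99·(x + 2·y)(2·x − y), vanishing at (x:y) = (2:-1) and (1:2).
M₁ = 2·S₁ − S₂ = [[15, 0], [-45, 0]] = 15·[1, -3][1, 0]ᵀ and M₂ = S₁ + 2·S₂ = [[30, 45], [20, 30]] = 5·[3, 2][2, 3]ᵀ, so take a₁ = [1, -3], b₁ = [1, 0], a₂ = [3, 2], b₂ = [2, 3].
Each slice is an integer combination of E₁ = a₁b₁ᵀ and E₂ = a₂b₂ᵀ: S₁ = 6·E₁ + E₂, S₂ = −3·E₁ + 2·E₂, S₃ = −3·E₁ − 2·E₂; reading off coefficients, c₁ = [6, -3, -3] and c₂ = [1, 2, -2].
Hence T = [1, -3] ⊗ [1, 0] ⊗ [6, -3, -3] + [3, 2] ⊗ [2, 3] ⊗ [1, 2, -2], so rank(T) ≤ 2.
These bounds meet, so rank(T) = 2.
Check entry T[2,1,1] = -14: (-3)·(1)·(6) + (2)·(2)·(1) = -14.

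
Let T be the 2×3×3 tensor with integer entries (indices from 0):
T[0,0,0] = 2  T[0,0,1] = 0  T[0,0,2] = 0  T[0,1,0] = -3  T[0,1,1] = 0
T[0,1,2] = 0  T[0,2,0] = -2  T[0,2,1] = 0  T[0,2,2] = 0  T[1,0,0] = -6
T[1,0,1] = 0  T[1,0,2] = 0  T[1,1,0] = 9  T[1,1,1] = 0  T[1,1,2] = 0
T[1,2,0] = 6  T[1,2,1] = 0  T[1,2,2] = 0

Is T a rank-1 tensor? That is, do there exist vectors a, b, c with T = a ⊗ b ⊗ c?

If T = a ⊗ b ⊗ c then every fibre of T is a multiple of the corresponding factor, so read the factors off the fibres through the nonzero entry T[0,0,0] = 2.
The mode-1 fibre T[:,0,0] = [2, -6] gives a = (1, -3) (primitive direction); the mode-2 fibre T[0,:,0] = [2, -3, -2] gives b = (2, -3, -2); then c[k] = T[0,0,k] / (a[0]·b[0]) = [2, 0, 0] / 2 = (1, 0, 0).
Expanding (1, -3) ⊗ (2, -3, -2) ⊗ (1, 0, 0) reproduces all 18 entries of T, so T = (1, -3) ⊗ (2, -3, -2) ⊗ (1, 0, 0) and rank(T) ≤ 1.
Equivalently every frontal slice T[:,:,k] is c[k] times the rank-1 matrix (1, -3) ⊗ (2, -3, -2). So T has rank 1 (it is nonzero).

Yes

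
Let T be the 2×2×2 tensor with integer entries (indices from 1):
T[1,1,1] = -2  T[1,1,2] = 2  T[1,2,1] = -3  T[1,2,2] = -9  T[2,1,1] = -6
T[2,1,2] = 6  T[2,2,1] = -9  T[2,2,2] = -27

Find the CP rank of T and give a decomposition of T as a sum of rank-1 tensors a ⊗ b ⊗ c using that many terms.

rank(T) = 2

Lower bound: the mode-3 unfolding of T (rows indexed by k, columns by (i,j) = (1,1), (1,2), (2,1), (2,2)) is [[-2, -3, -6, -9], [2, -9, 6, -27]].
There the 2×2 minor on rows k ∈ {1, 2}, columns (i,j) ∈ {(1,1), (1,2)} is det [[-2, -3], [2, -9]] = 24 ≠ 0, so this unfolding has rank ≥ 2; CP rank is at least every unfolding rank, so rank(T) ≥ 2. (This is only a lower bound: in general the CP rank may exceed every unfolding rank, so we still need to exhibit 2 rank-1 terms summing to T.)
Upper bound — finding two terms. Every mode-1 slice of T is a multiple of one matrix: T[i,:,:] = a[i]·M with a = (1, 3) and M = [[-2, 2], [-3, -9]] (rows indexed by j, columns by k). So it suffices to write M as a sum of two rank-1 matrices.
Splitting M by its rows (j = 1, 2), M = (1, 0)(-2, 2)ᵀ + (0, 1)(-3, -9)ᵀ.
Hence T = (1, 3) ⊗ (1, 0) ⊗ (-2, 2) + (1, 3) ⊗ (0, 1) ⊗ (-3, -9), so rank(T) ≤ 2.
These bounds meet, so rank(T) = 2.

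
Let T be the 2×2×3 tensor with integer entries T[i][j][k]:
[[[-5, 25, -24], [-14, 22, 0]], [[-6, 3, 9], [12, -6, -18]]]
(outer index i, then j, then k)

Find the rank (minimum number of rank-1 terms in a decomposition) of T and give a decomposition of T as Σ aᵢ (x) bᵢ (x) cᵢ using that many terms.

rank(T) = 2

Lower bound: the mode-2 unfolding of T (rows indexed by j, columns by (i,k) = (0,0), (0,1), (0,2), (1,0), (1,1), (1,2)) is [[-5, 25, -24, -6, 3, 9], [-14, 22, 0, 12, -6, -18]].
There the 2×2 minor on rows j ∈ {0, 1}, columns (i,k) ∈ {(0,0), (0,1)} is det [[-5, 25], [-14, 22]] = 240 ≠ 0, so this unfolding has rank ≥ 2; CP rank is at least every unfolding rank, so rank(T) ≥ 2. (This is only a lower bound: in general the CP rank may exceed every unfolding rank, so we still need to exhibit 2 rank-1 terms summing to T.)
Upper bound — finding two terms. Write S_k = T[:,:,k] for the frontal slices: S₀ = [[-5, -14], [-6, 12]], S₁ = [[25, 22], [3, -6]], S₂ = [[-24, 0], [9, -18]].
If T = a₁ (x) b₁ (x) c₁ + a₂ (x) b₂ (x) c₂ then each S_k = c₁[k]·a₁b₁ᵀ + c₂[k]·a₂b₂ᵀ. S₀ and S₁ are linearly independent, so a₁b₁ᵀ and a₂b₂ᵀ must span the same plane of matrices: they are the rank-1 matrices of the form x·S₀ + y·S₁.
det(x·S₀ + y·S₁) is −144·x² + 504·xy − 216·y² = (-72)·(x − 3·y)(2·x − y), vanishing at (x:y) = (3:1) and (1:2).
M₁ = 3·S₀ + S₁ = [[10, -20], [-15, 30]] = 5·(2, -3)(1, -2)ᵀ and M₂ = S₀ + 2·S₁ = [[45, 30], [0, 0]] = 15·(1, 0)(3, 2)ᵀ, so take a₁ = (2, -3), b₁ = (1, -2), a₂ = (1, 0), b₂ = (3, 2).
Each slice is an integer combination of E₁ = a₁b₁ᵀ and E₂ = a₂b₂ᵀ: S₀ = 2·E₁ − 3·E₂, S₁ = −E₁ + 9·E₂, S₂ = −3·E₁ − 6·E₂; reading off coefficients, c₁ = (2, -1, -3) and c₂ = (-3, 9, -6).
Hence T = (2, -3) (x) (1, -2) (x) (2, -1, -3) + (1, 0) (x) (3, 2) (x) (-3, 9, -6), so rank(T) ≤ 2.
These bounds meet, so rank(T) = 2.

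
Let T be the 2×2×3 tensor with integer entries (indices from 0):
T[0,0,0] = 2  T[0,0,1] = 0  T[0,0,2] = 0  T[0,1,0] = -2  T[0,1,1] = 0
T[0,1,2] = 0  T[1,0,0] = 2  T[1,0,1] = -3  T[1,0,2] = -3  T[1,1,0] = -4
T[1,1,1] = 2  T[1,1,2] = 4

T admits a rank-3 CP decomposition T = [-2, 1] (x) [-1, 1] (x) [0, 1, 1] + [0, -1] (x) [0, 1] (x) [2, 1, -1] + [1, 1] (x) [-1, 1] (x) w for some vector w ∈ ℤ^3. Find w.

w = [-2, 2, 2]

Subtract the known terms from T to get the rank-1 residual R = [1, 1] (x) [-1, 1] (x) w, so R[i,j,k] = a[i]·b[j]·w[k]. Pick indices with nonzero a[0]·b[0] = (1)·(-1) = -1. Only the fibre through (0,0,·) is needed: R[0,0,:] = T[0,0,:] − Σₗ aₗ[0]bₗ[0]cₗ = [2, 0, 0] − (-2)·(-1)·[0, 1, 1] − (0)·(0)·[2, 1, -1] = [2, -2, -2]. Then w[k] = R[0,0,k] / -1 for each k, giving w = [2, -2, -2] / -1 = [-2, 2, 2].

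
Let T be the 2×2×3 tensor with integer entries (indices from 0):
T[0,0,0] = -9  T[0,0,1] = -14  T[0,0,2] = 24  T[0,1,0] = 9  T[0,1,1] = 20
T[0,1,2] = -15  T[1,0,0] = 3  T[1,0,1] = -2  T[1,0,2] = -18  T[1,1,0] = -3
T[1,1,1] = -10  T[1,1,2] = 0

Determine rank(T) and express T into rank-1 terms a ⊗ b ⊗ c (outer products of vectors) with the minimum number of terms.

rank(T) = 2

Lower bound: the mode-3 unfolding of T (rows indexed by k, columns by (i,j) = (0,0), (0,1), (1,0), (1,1)) is [[-9, 9, 3, -3], [-14, 20, -2, -10], [24, -15, -18, 0]].
There the 2×2 minor on rows k ∈ {0, 1}, columns (i,j) ∈ {(0,0), (0,1)} is det [[-9, 9], [-14, 20]] = -54 ≠ 0, so this unfolding has rank ≥ 2; CP rank is at least every unfolding rank, so rank(T) ≥ 2. (Flattening ranks never certify an upper bound on CP rank; for that we must actually write T with 2 rank-1 terms.)
Upper bound — finding two terms. Write S_k = T[:,:,k] for the frontal slices: S₀ = [[-9, 9], [3, -3]], S₁ = [[-14, 20], [-2, -10]], S₂ = [[24, -15], [-18, 0]].
If T = a₁ ⊗ b₁ ⊗ c₁ + a₂ ⊗ b₂ ⊗ c₂ then each S_k = c₁[k]·a₁b₁ᵀ + c₂[k]·a₂b₂ᵀ. S₀ and S₁ are linearly independent, so a₁b₁ᵀ and a₂b₂ᵀ must span the same plane of matrices: they are the rank-1 matrices of the form x·S₀ + y·S₁.
det(x·S₀ + y·S₁) is 90·xy + 180·y² = 90·(x + 2·y)(y), vanishing at (x:y) = (2:-1) and (1:0).
M₁ = 2·S₀ − S₁ = [[-4, -2], [8, 4]] = (-2)·[1, -2][2, 1]ᵀ and M₂ = S₀ = [[-9, 9], [3, -3]] = (-3)·[3, -1][1, -1]ᵀ, so take a₁ = [1, -2], b₁ = [2, 1], a₂ = [3, -1], b₂ = [1, -1].
Each slice is an integer combination of E₁ = a₁b₁ᵀ and E₂ = a₂b₂ᵀ: S₀ = −3·E₂, S₁ = 2·E₁ − 6·E₂, S₂ = 3·E₁ + 6·E₂; reading off coefficients, c₁ = [0, 2, 3] and c₂ = [-3, -6, 6].
Hence T = [1, -2] ⊗ [2, 1] ⊗ [0, 2, 3] + [3, -1] ⊗ [1, -1] ⊗ [-3, -6, 6], so rank(T) ≤ 2.
These bounds meet, so rank(T) = 2.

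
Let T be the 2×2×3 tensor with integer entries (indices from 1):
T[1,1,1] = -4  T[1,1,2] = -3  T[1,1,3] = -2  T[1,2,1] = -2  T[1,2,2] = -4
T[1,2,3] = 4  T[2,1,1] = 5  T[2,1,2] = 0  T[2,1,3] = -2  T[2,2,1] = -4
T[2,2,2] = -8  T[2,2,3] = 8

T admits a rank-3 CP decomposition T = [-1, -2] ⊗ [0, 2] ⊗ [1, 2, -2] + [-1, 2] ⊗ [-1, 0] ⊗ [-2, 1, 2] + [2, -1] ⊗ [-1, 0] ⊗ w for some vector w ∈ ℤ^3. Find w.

Subtract the known terms from T to get the rank-1 residual R = [2, -1] ⊗ [-1, 0] ⊗ w, so R[i,j,k] = a[i]·b[j]·w[k]. Pick indices with nonzero a[1]·b[1] = (2)·(-1) = -2. Only the fibre through (1,1,·) is needed: R[1,1,:] = T[1,1,:] − Σₗ aₗ[1]bₗ[1]cₗ = [-4, -3, -2] − (-1)·(0)·[1, 2, -2] − (-1)·(-1)·[-2, 1, 2] = [-2, -4, -4]. Then w[k] = R[1,1,k] / -2 for each k, giving w = [-2, -4, -4] / -2 = [1, 2, 2].

w = [1, 2, 2]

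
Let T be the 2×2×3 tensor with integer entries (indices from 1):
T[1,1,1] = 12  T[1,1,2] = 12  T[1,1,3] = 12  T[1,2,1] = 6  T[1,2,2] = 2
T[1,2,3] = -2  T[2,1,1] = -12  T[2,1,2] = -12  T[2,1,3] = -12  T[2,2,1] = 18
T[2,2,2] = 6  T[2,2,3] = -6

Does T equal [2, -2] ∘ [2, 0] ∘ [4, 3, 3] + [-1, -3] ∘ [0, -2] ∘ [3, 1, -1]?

Reconstruct entry (1,1,1) from the claimed factors: Σₗ aₗ[1]bₗ[1]cₗ[1] = (2)·(2)·(4) + (-1)·(0)·(3) = 16, but T[1,1,1] = 12. The claim is false.

No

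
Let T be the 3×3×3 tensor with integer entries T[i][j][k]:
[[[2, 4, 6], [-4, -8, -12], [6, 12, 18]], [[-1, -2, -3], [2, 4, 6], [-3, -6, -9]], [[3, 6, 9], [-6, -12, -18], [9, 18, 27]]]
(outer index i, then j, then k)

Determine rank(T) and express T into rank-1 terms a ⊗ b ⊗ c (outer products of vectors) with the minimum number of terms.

Lower bound: T ≠ 0 (e.g. T[0,0,0] = 2), so rank(T) ≥ 1.
Upper bound: if T = a ⊗ b ⊗ c then every fibre of T is a multiple of the corresponding factor, so read the factors off the fibres through the nonzero entry T[0,0,0] = 2.
The mode-1 fibre T[:,0,0] = [2, -1, 3] gives a = [2, -1, 3] (primitive direction); the mode-2 fibre T[0,:,0] = [2, -4, 6] gives b = [1, -2, 3]; then c[k] = T[0,0,k] / (a[0]·b[0]) = [2, 4, 6] / 2 = [1, 2, 3].
Expanding [2, -1, 3] ⊗ [1, -2, 3] ⊗ [1, 2, 3] reproduces all 27 entries of T, so T = [2, -1, 3] ⊗ [1, -2, 3] ⊗ [1, 2, 3] and rank(T) ≤ 1.
These bounds meet, so rank(T) = 1.

rank(T) = 1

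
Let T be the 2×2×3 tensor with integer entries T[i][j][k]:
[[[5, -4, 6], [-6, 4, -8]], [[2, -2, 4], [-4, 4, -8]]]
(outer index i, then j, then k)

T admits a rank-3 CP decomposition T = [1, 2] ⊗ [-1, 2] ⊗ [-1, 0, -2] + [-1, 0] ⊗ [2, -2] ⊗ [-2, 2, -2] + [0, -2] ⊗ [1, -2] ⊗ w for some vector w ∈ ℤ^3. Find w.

w = [0, 1, 0]

Subtract the known terms from T to get the rank-1 residual R = [0, -2] ⊗ [1, -2] ⊗ w, so R[i,j,k] = a[i]·b[j]·w[k]. Pick indices with nonzero a[1]·b[0] = (-2)·(1) = -2. Only the fibre through (1,0,·) is needed: R[1,0,:] = T[1,0,:] − Σₗ aₗ[1]bₗ[0]cₗ = [2, -2, 4] − (2)·(-1)·[-1, 0, -2] − (0)·(2)·[-2, 2, -2] = [0, -2, 0]. Then w[k] = R[1,0,k] / -2 for each k, giving w = [0, -2, 0] / -2 = [0, 1, 0].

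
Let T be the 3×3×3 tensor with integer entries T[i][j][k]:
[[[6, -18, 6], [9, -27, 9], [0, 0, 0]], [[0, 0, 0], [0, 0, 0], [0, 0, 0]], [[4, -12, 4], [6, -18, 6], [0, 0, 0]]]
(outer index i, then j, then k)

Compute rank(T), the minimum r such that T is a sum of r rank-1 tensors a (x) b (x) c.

1

Lower bound: T ≠ 0 (e.g. T[0,0,0] = 6), so rank(T) ≥ 1.
Upper bound: the mode-1 fibre T[:,0,0] = [6, 0, 4] gives a = [3, 0, 2] (primitive direction); the mode-2 fibre T[0,:,0] = [6, 9, 0] gives b = [2, 3, 0]; then c[k] = T[0,0,k] / (a[0]·b[0]) = [6, -18, 6] / 6 = [1, -3, 1].
Expanding [3, 0, 2] (x) [2, 3, 0] (x) [1, -3, 1] reproduces all 27 entries of T, so T = [3, 0, 2] (x) [2, 3, 0] (x) [1, -3, 1] and rank(T) ≤ 1.
These bounds meet, so rank(T) = 1.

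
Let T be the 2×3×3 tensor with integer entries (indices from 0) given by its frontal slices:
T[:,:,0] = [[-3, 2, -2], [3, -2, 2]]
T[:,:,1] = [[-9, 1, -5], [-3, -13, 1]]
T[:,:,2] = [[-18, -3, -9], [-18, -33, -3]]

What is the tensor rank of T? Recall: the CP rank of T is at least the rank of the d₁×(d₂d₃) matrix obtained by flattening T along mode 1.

Lower bound: the mode-1 unfolding of T (rows indexed by i, columns by (j,k) = (0,0), (0,1), (0,2), (1,0), (1,1), (1,2), (2,0), (2,1), (2,2)) is [[-3, -9, -18, 2, 1, -3, -2, -5, -9], [3, -3, -18, -2, -13, -33, 2, 1, -3]].
There the 2×2 minor on rows i ∈ {0, 1}, columns (j,k) ∈ {(0,0), (0,1)} is det [[-3, -9], [3, -3]] = 36 ≠ 0, so this unfolding has rank ≥ 2; CP rank is at least every unfolding rank, so rank(T) ≥ 2. (Flattening ranks never certify an upper bound on CP rank; for that we must actually write T with 2 rank-1 terms.)
Upper bound — finding two terms. Write S_k = T[:,:,k] for the frontal slices: S₀ = [[-3, 2, -2], [3, -2, 2]], S₁ = [[-9, 1, -5], [-3, -13, 1]], S₂ = [[-18, -3, -9], [-18, -33, -3]].
If T = a₁ (x) b₁ (x) c₁ + a₂ (x) b₂ (x) c₂ then each S_k = c₁[k]·a₁b₁ᵀ + c₂[k]·a₂b₂ᵀ. S₀ and S₁ are linearly independent, so a₁b₁ᵀ and a₂b₂ᵀ must span the same plane of matrices: they are the rank-1 matrices of the form x·S₀ + y·S₁.
The 2×2 minor of x·S₀ + y·S₁ on rows {0,1}, columns {0,1} is 60·xy + 120·y² = 60·(x + 2·y)(y), vanishing at (x:y) = (2:-1) and (1:0).
M₁ = 2·S₀ − S₁ = [[3, 3, 1], [9, 9, 3]] = [1, 3][3, 3, 1]ᵀ and M₂ = S₀ = [[-3, 2, -2], [3, -2, 2]] = −[1, -1][3, -2, 2]ᵀ, so take a₁ = [1, 3], b₁ = [3, 3, 1], a₂ = [1, -1], b₂ = [3, -2, 2].
Each slice is an integer combination of E₁ = a₁b₁ᵀ and E₂ = a₂b₂ᵀ: S₀ = −E₂, S₁ = −E₁ − 2·E₂, S₂ = −3·E₁ − 3·E₂; reading off coefficients, c₁ = [0, -1, -3] and c₂ = [-1, -2, -3].
Hence T = [1, 3] (x) [3, 3, 1] (x) [0, -1, -3] + [1, -1] (x) [3, -2, 2] (x) [-1, -2, -3], so rank(T) ≤ 2.
These bounds meet, so rank(T) = 2.
Check entry T[0,0,1] = -9: (1)·(3)·(-1) + (1)·(3)·(-2) = -9.

2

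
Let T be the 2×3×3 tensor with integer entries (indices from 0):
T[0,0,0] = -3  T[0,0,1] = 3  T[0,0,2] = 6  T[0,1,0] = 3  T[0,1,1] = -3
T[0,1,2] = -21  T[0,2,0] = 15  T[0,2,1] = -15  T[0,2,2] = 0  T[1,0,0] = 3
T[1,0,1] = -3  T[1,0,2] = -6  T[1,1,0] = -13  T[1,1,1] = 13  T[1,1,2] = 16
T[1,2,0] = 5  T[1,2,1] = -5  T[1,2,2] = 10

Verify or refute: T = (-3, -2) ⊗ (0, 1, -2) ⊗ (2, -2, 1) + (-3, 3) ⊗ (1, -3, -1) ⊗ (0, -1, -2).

No

Reconstruct entry (0,0,0) from the claimed factors: Σₗ aₗ[0]bₗ[0]cₗ[0] = (-3)·(0)·(2) + (-3)·(1)·(0) = 0, but T[0,0,0] = -3. The claim is false.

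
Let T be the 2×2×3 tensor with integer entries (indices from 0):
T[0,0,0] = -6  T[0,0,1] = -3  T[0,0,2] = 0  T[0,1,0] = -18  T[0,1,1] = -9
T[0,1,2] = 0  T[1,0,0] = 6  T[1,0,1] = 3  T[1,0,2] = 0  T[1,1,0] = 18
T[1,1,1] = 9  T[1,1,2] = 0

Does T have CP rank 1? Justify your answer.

If T = a ∘ b ∘ c then every fibre of T is a multiple of the corresponding factor, so read the factors off the fibres through the nonzero entry T[0,0,0] = -6.
The mode-1 fibre T[:,0,0] = [-6, 6] gives a = (1, -1) (primitive direction); the mode-2 fibre T[0,:,0] = [-6, -18] gives b = (1, 3); then c[k] = T[0,0,k] / (a[0]·b[0]) = [-6, -3, 0] / 1 = (-6, -3, 0).
Expanding (1, -1) ∘ (1, 3) ∘ (-6, -3, 0) reproduces all 12 entries of T, so T = (1, -1) ∘ (1, 3) ∘ (-6, -3, 0) and rank(T) ≤ 1.
Equivalently every frontal slice T[:,:,k] is c[k] times the rank-1 matrix (1, -1) ∘ (1, 3). So T has rank 1 (it is nonzero).

Yes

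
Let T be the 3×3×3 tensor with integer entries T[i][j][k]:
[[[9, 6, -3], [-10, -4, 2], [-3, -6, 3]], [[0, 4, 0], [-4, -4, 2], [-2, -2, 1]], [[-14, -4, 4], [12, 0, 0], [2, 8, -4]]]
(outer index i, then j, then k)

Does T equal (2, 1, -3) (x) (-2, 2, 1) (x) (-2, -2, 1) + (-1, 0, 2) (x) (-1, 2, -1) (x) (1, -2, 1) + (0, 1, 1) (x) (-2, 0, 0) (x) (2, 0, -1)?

Reconstruct entry (2,0,0) from the claimed factors: Σₗ aₗ[2]bₗ[0]cₗ[0] = (-3)·(-2)·(-2) + (2)·(-1)·(1) + (1)·(-2)·(2) = -18, but T[2,0,0] = -14. The claim is false.

No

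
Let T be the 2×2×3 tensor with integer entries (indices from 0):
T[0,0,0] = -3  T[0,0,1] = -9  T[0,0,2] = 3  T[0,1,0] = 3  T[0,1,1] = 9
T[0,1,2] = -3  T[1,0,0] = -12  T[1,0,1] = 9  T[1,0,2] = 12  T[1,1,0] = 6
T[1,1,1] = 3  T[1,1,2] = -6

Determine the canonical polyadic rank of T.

2

Lower bound: in the mode-1 unfolding of T (rows indexed by i, columns by (j,k)) the 2×2 minor on rows i ∈ {0, 1}, columns (j,k) ∈ {(0,0), (0,1)} is det [[-3, -9], [-12, 9]] = -135 ≠ 0, so that unfolding has rank ≥ 2 and hence rank(T) ≥ 2 (CP rank is at least every unfolding rank, though it can be larger).
Upper bound: with S_k = T[:,:,k], the two rank-1 terms a₁b₁ᵀ, a₂b₂ᵀ are the rank-1 members of the pencil x·S₀ + y·S₁.
det(x·S₀ + y·S₁) is 18·x² + 18·xy − 108·y² = 18·(x + 3·y)(x − 2·y), vanishing at (x:y) = (3:-1) and (2:1).
M₁ = 3·S₀ − S₁ = [[0, 0], [-45, 15]] = (-15)·[0, 1][3, -1]ᵀ and M₂ = 2·S₀ + S₁ = [[-15, 15], [-15, 15]] = (-15)·[1, 1][1, -1]ᵀ, so take a₁ = [0, 1], b₁ = [3, -1], a₂ = [1, 1], b₂ = [1, -1].
Each slice is an integer combination of E₁ = a₁b₁ᵀ and E₂ = a₂b₂ᵀ: S₀ = −3·E₁ − 3·E₂, S₁ = 6·E₁ − 9·E₂, S₂ = 3·E₁ + 3·E₂; reading off coefficients, c₁ = [-3, 6, 3] and c₂ = [-3, -9, 3].
Hence T = [0, 1] ⊗ [3, -1] ⊗ [-3, 6, 3] + [1, 1] ⊗ [1, -1] ⊗ [-3, -9, 3], so rank(T) ≤ 2.
These bounds meet, so rank(T) = 2.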